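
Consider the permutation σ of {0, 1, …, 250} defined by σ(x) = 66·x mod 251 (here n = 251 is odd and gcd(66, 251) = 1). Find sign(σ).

Start at x=31: 31 → 38 → 249 → 119 → 73 → 49 → 222 → … (one orbit).
Cycle lengths of π_66 on ℤ/251ℤ: [125, 125, 1]; 3 cycles in total.
sign(π) = (−1)^{n − #cycles} = (−1)^{251−3} = (−1)^248 = +1.

+1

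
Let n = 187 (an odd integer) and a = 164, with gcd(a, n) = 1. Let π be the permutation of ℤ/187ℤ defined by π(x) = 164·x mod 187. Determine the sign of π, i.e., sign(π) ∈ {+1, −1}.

+1

Trace 164: π^k(164) = [164, 155, 175, 89, 10, 144, 54] for k=0..6.
Cycle type of π: 16×11 + 2×5 + 1; total 17 cycles.
sign(π) = (−1)^{n − #cycles} = (−1)^{187−17} = (−1)^170 = +1.
(164|187)_J = +1 (Zolotarev's lemma cross-check).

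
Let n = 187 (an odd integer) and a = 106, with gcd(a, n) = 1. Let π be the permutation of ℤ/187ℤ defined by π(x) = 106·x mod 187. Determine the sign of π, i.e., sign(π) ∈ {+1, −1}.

Orbit of 1 under x↦106x: [1, 106, 16, 13, 69, 21, 169]… (length divides ord_187(106)).
14 cycles of lengths [20, 20, 20, 20, 20, 20, 20, 20, 10, 4, 4, 4, 4, 1].
n − c = 187 − 14 = 173; sign = (−1)^173 = -1.
Zolotarev: (106|187) = -1, matching the cycle-count sign.

-1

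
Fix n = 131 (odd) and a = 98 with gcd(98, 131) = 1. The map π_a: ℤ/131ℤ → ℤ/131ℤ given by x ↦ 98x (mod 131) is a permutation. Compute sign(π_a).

Trace 9: π^k(9) = [9, 96, 107, 6, 64, 115, 4] for k=0..6.
Decompose π into cycles: lengths [130, 1] (2 cycles, including the fixed point 0).
131 − 2 = 129 transpositions; sign(π) = (−1)^129 = -1.

-1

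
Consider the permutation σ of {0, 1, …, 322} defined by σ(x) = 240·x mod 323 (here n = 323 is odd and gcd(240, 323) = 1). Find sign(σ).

-1

Orbit of 140 under x↦240x: [140, 8, 305, 202, 30, 94, 273]… (length divides ord_323(240)).
Decompose π into cycles: lengths [24, 24, 24, 24, 24, 24, 24, 24, 24, 24, 24, 24, 8, 8, 6, 6, 6, 1] (18 cycles, including the fixed point 0).
sign(π) = (−1)^{n − #cycles} = (−1)^{323−18} = (−1)^305 = -1.
The Jacobi symbol (240|323) = -1 (Zolotarev) agrees.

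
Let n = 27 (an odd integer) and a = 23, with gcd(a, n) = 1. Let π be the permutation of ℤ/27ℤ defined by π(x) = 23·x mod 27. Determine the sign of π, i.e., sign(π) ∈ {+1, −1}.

-1

Start at x=23: 23 → 16 → 17 → 13 → 2 → 19 → 5 → … (one orbit).
Cycle lengths of π_23 on ℤ/27ℤ: [18, 6, 2, 1]; 4 cycles in total.
sign(π) = (−1)^{n − #cycles} = (−1)^{27−4} = (−1)^23 = -1.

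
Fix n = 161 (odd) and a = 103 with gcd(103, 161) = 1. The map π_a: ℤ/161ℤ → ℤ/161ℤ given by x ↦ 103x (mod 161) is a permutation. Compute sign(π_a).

+1

Trace 129: π^k(129) = [129, 85, 61, 4, 90, 93, 80] for k=0..6.
Decompose π into cycles: lengths [66, 66, 22, 6, 1] (5 cycles, including the fixed point 0).
n − c = 161 − 5 = 156; sign = (−1)^156 = +1.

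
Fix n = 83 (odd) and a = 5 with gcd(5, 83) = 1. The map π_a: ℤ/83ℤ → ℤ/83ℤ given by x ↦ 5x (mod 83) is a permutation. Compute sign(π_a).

-1

Trace 44: π^k(44) = [44, 54, 21, 22, 27, 52, 11] for k=0..6.
Decompose π into cycles: lengths [82, 1] (2 cycles, including the fixed point 0).
n − c = 83 − 2 = 81; sign = (−1)^81 = -1.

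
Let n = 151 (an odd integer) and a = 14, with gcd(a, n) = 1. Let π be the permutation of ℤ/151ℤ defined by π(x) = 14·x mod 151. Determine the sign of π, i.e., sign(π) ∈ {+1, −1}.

-1

Start at x=75: 75 → 144 → 53 → 138 → 120 → 19 → 115 → … (one orbit).
π_14 has 2 disjoint cycles with lengths [150, 1] on {0,…,150}.
Σ(ℓ_i−1) = 151−2 = 149; sign = (−1)^149 = -1.
(14|151)_J = -1 (Zolotarev's lemma cross-check).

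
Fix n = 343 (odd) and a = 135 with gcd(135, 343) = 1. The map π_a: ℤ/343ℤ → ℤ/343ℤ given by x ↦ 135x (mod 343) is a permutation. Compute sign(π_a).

+1

Trace 253: π^k(253) = [253, 198, 319, 190, 268, 165, 323] for k=0..6.
π_135 has 7 disjoint cycles with lengths [147, 147, 21, 21, 3, 3, 1] on {0,…,342}.
Σ(ℓ_i−1) = 343−7 = 336; sign = (−1)^336 = +1.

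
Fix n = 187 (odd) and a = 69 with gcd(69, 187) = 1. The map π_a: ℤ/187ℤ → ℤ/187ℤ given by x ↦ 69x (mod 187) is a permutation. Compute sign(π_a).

+1

Orbit of 1 under x↦69x: [1, 69, 86, 137, 103]… (length divides ord_187(69)).
The orbit structure of x ↦ 69x mod 187: 51 orbits of sizes [5, 5, 5, 5, 5, 5, 5, 5, 5, 5, 5, 5, 5, 5, 5, 5, 5, 5, 5, 5, 5, 5, 5, 5, 5, 5, 5, 5, 5, 5, 5, 5, 5, 5, 1, 1, 1, 1, 1, 1, 1, 1, 1, 1, 1, 1, 1, 1, 1, 1, 1].
sign(π) = (−1)^{n − #cycles} = (−1)^{187−51} = (−1)^136 = +1.
The Jacobi symbol (69|187) = +1 (Zolotarev) agrees.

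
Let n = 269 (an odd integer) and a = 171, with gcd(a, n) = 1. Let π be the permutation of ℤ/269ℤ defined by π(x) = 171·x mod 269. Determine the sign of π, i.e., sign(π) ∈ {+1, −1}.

-1

Orbit of 77 under x↦171x: [77, 255, 27, 44, 261, 246, 102]… (length divides ord_269(171)).
2 cycles of lengths [268, 1].
n − c = 269 − 2 = 267; sign = (−1)^267 = -1.
(171|269)_J = -1 (Zolotarev's lemma cross-check).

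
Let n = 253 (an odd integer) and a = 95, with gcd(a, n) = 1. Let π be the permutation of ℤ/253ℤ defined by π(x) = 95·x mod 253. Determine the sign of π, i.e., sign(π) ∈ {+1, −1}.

-1

Trace 62: π^k(62) = [62, 71, 167, 179, 54, 70, 72] for k=0..6.
6 cycles of lengths [110, 110, 11, 11, 10, 1].
6 cycles on 253: each ℓ→(−1)^(ℓ−1), product (−1)^247 = -1.
Zolotarev: (95|253) = -1, matching the cycle-count sign.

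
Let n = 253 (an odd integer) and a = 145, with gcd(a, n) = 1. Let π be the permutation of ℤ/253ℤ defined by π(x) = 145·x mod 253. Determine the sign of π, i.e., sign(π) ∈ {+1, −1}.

+1

Orbit of 232 under x↦145x: [232, 244, 213, 19, 225, 241, 31]… (length divides ord_253(145)).
π_145 has 5 disjoint cycles with lengths [110, 110, 22, 10, 1] on {0,…,252}.
sign(π) = (−1)^{n − #cycles} = (−1)^{253−5} = (−1)^248 = +1.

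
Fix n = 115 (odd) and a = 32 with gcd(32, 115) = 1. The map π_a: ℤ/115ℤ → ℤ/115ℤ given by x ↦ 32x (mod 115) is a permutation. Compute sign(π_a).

Start at x=58: 58 → 16 → 52 → 54 → 3 → 96 → 82 → … (one orbit).
Cycle lengths of π_32 on ℤ/115ℤ: [44, 44, 11, 11, 4, 1]; 6 cycles in total.
Σ(ℓ_i−1) = 115−6 = 109; sign = (−1)^109 = -1.

-1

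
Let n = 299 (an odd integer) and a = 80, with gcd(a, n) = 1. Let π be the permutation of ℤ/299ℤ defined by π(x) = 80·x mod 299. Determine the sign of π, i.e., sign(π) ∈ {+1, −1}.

+1

Orbit of 203 under x↦80x: [203, 94, 45, 12, 63, 256, 148]… (length divides ord_299(80)).
Cycle lengths of π_80 on ℤ/299ℤ: [132, 132, 22, 12, 1]; 5 cycles in total.
Σ(ℓ_i−1) = 299−5 = 294; sign = (−1)^294 = +1.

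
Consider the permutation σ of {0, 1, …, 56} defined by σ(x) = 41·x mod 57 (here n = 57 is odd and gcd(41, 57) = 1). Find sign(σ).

Start at x=32: 32 → 1 → 41 → 28 → 8 → 43 → 53 → … (one orbit).
π_41 has 5 disjoint cycles with lengths [18, 18, 18, 2, 1] on {0,…,56}.
57 − 5 = 52 transpositions; sign(π) = (−1)^52 = +1.

+1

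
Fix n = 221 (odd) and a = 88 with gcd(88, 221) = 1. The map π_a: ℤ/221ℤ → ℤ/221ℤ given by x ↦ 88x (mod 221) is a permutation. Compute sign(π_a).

Orbit of 172 under x↦88x: [172, 108, 1, 88, 9, 129, 81]… (length divides ord_221(88)).
Decompose π into cycles: lengths [48, 48, 48, 48, 16, 6, 6, 1] (8 cycles, including the fixed point 0).
n − c = 221 − 8 = 213; sign = (−1)^213 = -1.

-1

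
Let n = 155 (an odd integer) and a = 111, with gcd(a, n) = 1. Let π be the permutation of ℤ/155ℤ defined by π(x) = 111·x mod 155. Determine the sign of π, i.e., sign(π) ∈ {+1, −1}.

Orbit of 121 under x↦111x: [121, 101, 51, 81, 1, 111, 76]… (length divides ord_155(111)).
15 cycles of lengths [15, 15, 15, 15, 15, 15, 15, 15, 15, 15, 1, 1, 1, 1, 1].
sign(π) = (−1)^{n − #cycles} = (−1)^{155−15} = (−1)^140 = +1.

+1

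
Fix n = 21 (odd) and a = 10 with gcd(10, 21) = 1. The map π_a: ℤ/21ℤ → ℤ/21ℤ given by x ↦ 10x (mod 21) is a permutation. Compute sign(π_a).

Orbit of 4 under x↦10x: [4, 19, 1, 10, 16, 13]… (length divides ord_21(10)).
The orbit structure of x ↦ 10x mod 21: 6 orbits of sizes [6, 6, 6, 1, 1, 1].
6 cycles on 21: each ℓ→(−1)^(ℓ−1), product (−1)^15 = -1.
Via Zolotarev, sign(π_{10}) = (10|21) = -1.

-1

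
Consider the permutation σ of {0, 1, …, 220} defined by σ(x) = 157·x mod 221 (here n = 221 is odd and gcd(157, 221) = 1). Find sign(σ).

Trace 118: π^k(118) = [118, 183, 1, 157] for k=0..3.
Cycle type of π: 4×52 + 1×13; total 65 cycles.
221 − 65 = 156 transpositions; sign(π) = (−1)^156 = +1.
The Jacobi symbol (157|221) = +1 (Zolotarev) agrees.

+1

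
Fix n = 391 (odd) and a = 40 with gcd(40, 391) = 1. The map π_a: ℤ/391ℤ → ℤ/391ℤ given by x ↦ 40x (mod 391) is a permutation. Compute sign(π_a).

Start at x=91: 91 → 121 → 148 → 55 → 245 → 25 → 218 → … (one orbit).
Cycle lengths of π_40 on ℤ/391ℤ: [176, 176, 22, 16, 1]; 5 cycles in total.
sign(π) = (−1)^{n − #cycles} = (−1)^{391−5} = (−1)^386 = +1.

+1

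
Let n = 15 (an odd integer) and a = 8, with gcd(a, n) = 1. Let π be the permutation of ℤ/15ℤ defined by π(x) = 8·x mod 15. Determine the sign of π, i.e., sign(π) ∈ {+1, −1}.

Trace 2: π^k(2) = [2, 1, 8, 4] for k=0..3.
Cycle lengths of π_8 on ℤ/15ℤ: [4, 4, 4, 2, 1]; 5 cycles in total.
15 − 5 = 10 transpositions; sign(π) = (−1)^10 = +1.

+1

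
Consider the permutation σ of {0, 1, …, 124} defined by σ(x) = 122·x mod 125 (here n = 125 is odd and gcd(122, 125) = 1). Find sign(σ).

Trace 17: π^k(17) = [17, 74, 28, 41, 2, 119, 18] for k=0..6.
Cycle lengths of π_122 on ℤ/125ℤ: [100, 20, 4, 1]; 4 cycles in total.
Σ(ℓ_i−1) = 125−4 = 121; sign = (−1)^121 = -1.

-1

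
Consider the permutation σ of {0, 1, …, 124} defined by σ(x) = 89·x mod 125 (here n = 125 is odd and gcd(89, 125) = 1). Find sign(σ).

+1

Trace 21: π^k(21) = [21, 119, 91, 99, 61, 54, 56] for k=0..6.
Cycle lengths of π_89 on ℤ/125ℤ: [50, 50, 10, 10, 2, 2, 1]; 7 cycles in total.
125 − 7 = 118 transpositions; sign(π) = (−1)^118 = +1.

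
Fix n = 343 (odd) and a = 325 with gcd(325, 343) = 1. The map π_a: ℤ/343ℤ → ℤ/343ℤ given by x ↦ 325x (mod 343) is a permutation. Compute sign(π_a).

Trace 324: π^k(324) = [324, 342, 18, 19, 1, 325] for k=0..5.
The orbit structure of x ↦ 325x mod 343: 58 orbits of sizes [6, 6, 6, 6, 6, 6, 6, 6, 6, 6, 6, 6, 6, 6, 6, 6, 6, 6, 6, 6, 6, 6, 6, 6, 6, 6, 6, 6, 6, 6, 6, 6, 6, 6, 6, 6, 6, 6, 6, 6, 6, 6, 6, 6, 6, 6, 6, 6, 6, 6, 6, 6, 6, 6, 6, 6, 6, 1].
343 − 58 = 285 transpositions; sign(π) = (−1)^285 = -1.
(325|343)_J = -1 (Zolotarev's lemma cross-check).

-1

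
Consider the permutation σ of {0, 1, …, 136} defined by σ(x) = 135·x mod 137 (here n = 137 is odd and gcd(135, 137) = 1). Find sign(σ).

+1

Orbit of 56 under x↦135x: [56, 25, 87, 100, 74, 126, 22]… (length divides ord_137(135)).
Cycle type of π: 68×2 + 1; total 3 cycles.
Σ(ℓ_i−1) = 137−3 = 134; sign = (−1)^134 = +1.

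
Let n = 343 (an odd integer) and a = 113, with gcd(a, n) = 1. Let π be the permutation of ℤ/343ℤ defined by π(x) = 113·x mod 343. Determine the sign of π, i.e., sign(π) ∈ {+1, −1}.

Trace 288: π^k(288) = [288, 302, 169, 232, 148, 260, 225] for k=0..6.
π_113 has 19 disjoint cycles with lengths [49, 49, 49, 49, 49, 49, 7, 7, 7, 7, 7, 7, 1, 1, 1, 1, 1, 1, 1] on {0,…,342}.
sign(π) = (−1)^{n − #cycles} = (−1)^{343−19} = (−1)^324 = +1.
Zolotarev: (113|343) = +1, matching the cycle-count sign.

+1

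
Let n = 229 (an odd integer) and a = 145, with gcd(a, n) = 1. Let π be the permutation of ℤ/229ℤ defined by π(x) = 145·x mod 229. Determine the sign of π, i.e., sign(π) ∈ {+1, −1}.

-1

Start at x=108: 108 → 88 → 165 → 109 → 4 → 122 → 57 → … (one orbit).
The orbit structure of x ↦ 145x mod 229: 4 orbits of sizes [76, 76, 76, 1].
229 − 4 = 225 transpositions; sign(π) = (−1)^225 = -1.
Via Zolotarev, sign(π_{145}) = (145|229) = -1.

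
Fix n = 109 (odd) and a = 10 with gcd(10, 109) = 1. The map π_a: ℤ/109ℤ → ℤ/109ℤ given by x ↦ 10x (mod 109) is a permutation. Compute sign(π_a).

Orbit of 16 under x↦10x: [16, 51, 74, 86, 97, 98, 108]… (length divides ord_109(10)).
Cycle lengths of π_10 on ℤ/109ℤ: [108, 1]; 2 cycles in total.
With 2 cycles on 109 points, sign = (−1)^{109−2} = -1.
Zolotarev: (10|109) = -1, matching the cycle-count sign.

-1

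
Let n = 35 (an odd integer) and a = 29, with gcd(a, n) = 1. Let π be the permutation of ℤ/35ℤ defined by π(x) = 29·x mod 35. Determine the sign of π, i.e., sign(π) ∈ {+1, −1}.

Orbit of 29 under x↦29x: [29, 1]… (length divides ord_35(29)).
The orbit structure of x ↦ 29x mod 35: 21 orbits of sizes [2, 2, 2, 2, 2, 2, 2, 2, 2, 2, 2, 2, 2, 2, 1, 1, 1, 1, 1, 1, 1].
35 − 21 = 14 transpositions; sign(π) = (−1)^14 = +1.

+1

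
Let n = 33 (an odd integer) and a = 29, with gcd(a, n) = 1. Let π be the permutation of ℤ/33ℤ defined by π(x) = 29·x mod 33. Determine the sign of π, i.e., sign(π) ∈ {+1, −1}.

+1

Trace 17: π^k(17) = [17, 31, 8, 1, 29, 16, 2] for k=0..6.
Cycle lengths of π_29 on ℤ/33ℤ: [10, 10, 10, 2, 1]; 5 cycles in total.
33 − 5 = 28 transpositions; sign(π) = (−1)^28 = +1.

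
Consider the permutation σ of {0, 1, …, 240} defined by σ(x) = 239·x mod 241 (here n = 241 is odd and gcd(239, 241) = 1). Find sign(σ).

Trace 239: π^k(239) = [239, 4, 233, 16, 209, 64, 113] for k=0..6.
11 cycles of lengths [24, 24, 24, 24, 24, 24, 24, 24, 24, 24, 1].
With 11 cycles on 241 points, sign = (−1)^{241−11} = +1.

+1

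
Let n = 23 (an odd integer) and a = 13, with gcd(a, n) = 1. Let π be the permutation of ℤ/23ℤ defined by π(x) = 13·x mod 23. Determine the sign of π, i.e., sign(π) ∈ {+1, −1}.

Start at x=8: 8 → 12 → 18 → 4 → 6 → 9 → 2 → … (one orbit).
π_13 has 3 disjoint cycles with lengths [11, 11, 1] on {0,…,22}.
sign(π) = (−1)^{n − #cycles} = (−1)^{23−3} = (−1)^20 = +1.

+1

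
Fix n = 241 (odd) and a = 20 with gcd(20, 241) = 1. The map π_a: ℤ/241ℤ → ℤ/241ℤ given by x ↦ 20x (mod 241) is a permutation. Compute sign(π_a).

+1

Trace 143: π^k(143) = [143, 209, 83, 214, 183, 45, 177] for k=0..6.
Decompose π into cycles: lengths [120, 120, 1] (3 cycles, including the fixed point 0).
sign(π) = (−1)^{n − #cycles} = (−1)^{241−3} = (−1)^238 = +1.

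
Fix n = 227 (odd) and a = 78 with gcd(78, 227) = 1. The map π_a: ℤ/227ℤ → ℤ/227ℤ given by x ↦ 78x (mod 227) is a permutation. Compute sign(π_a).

Orbit of 169 under x↦78x: [169, 16, 113, 188, 136, 166, 9]… (length divides ord_227(78)).
Cycle type of π: 113×2 + 1; total 3 cycles.
3 cycles on 227: each ℓ→(−1)^(ℓ−1), product (−1)^224 = +1.
The Jacobi symbol (78|227) = +1 (Zolotarev) agrees.

+1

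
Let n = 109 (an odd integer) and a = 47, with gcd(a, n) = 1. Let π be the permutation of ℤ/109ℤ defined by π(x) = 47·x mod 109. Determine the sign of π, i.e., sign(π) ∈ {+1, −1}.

-1

Orbit of 94 under x↦47x: [94, 58, 1, 47, 29, 55, 78]… (length divides ord_109(47)).
2 cycles of lengths [108, 1].
sign(π) = (−1)^{n − #cycles} = (−1)^{109−2} = (−1)^107 = -1.
Via Zolotarev, sign(π_{47}) = (47|109) = -1.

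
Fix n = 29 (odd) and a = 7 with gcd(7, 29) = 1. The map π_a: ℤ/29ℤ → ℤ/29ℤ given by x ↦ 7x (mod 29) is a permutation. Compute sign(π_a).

+1

Start at x=24: 24 → 23 → 16 → 25 → 1 → 7 → 20 → 24 (one orbit).
The orbit structure of x ↦ 7x mod 29: 5 orbits of sizes [7, 7, 7, 7, 1].
Σ(ℓ_i−1) = 29−5 = 24; sign = (−1)^24 = +1.
Zolotarev: (7|29) = +1, matching the cycle-count sign.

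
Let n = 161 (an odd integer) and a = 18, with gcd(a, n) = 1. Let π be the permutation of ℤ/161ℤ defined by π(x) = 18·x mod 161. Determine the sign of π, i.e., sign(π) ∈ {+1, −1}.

Trace 39: π^k(39) = [39, 58, 78, 116, 156, 71, 151] for k=0..6.
Cycle type of π: 33×4 + 11×2 + 3×2 + 1; total 9 cycles.
Σ(ℓ_i−1) = 161−9 = 152; sign = (−1)^152 = +1.
Via Zolotarev, sign(π_{18}) = (18|161) = +1.

+1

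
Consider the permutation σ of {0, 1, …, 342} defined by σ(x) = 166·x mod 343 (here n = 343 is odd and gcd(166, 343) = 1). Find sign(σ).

-1

Orbit of 80 under x↦166x: [80, 246, 19, 67, 146, 226, 129]… (length divides ord_343(166)).
Decompose π into cycles: lengths [42, 42, 42, 42, 42, 42, 42, 6, 6, 6, 6, 6, 6, 6, 6, 1] (16 cycles, including the fixed point 0).
Σ(ℓ_i−1) = 343−16 = 327; sign = (−1)^327 = -1.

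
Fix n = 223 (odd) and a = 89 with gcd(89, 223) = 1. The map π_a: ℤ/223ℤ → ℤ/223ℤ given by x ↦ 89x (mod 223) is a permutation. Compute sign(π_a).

+1

Start at x=7: 7 → 177 → 143 → 16 → 86 → 72 → 164 → … (one orbit).
π_89 has 3 disjoint cycles with lengths [111, 111, 1] on {0,…,222}.
With 3 cycles on 223 points, sign = (−1)^{223−3} = +1.
Zolotarev: (89|223) = +1, matching the cycle-count sign.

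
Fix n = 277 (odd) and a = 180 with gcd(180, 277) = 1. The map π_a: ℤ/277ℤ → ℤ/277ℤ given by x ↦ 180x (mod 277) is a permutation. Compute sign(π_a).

Trace 265: π^k(265) = [265, 56, 108, 50, 136, 104, 161] for k=0..6.
Cycle type of π: 276 + 1; total 2 cycles.
With 2 cycles on 277 points, sign = (−1)^{277−2} = -1.

-1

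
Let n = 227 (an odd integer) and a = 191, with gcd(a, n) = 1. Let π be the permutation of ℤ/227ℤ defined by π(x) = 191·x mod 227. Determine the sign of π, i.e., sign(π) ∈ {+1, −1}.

Orbit of 35 under x↦191x: [35, 102, 187, 78, 143, 73, 96]… (length divides ord_227(191)).
Cycle lengths of π_191 on ℤ/227ℤ: [226, 1]; 2 cycles in total.
n − c = 227 − 2 = 225; sign = (−1)^225 = -1.
Check: (191/227) = -1 by Zolotarev.

-1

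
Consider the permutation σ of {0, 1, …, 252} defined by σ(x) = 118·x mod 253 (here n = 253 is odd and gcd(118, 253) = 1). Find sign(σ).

Orbit of 163 under x↦118x: [163, 6, 202, 54, 47, 233, 170]… (length divides ord_253(118)).
Cycle lengths of π_118 on ℤ/253ℤ: [110, 110, 11, 11, 10, 1]; 6 cycles in total.
Σ(ℓ_i−1) = 253−6 = 247; sign = (−1)^247 = -1.

-1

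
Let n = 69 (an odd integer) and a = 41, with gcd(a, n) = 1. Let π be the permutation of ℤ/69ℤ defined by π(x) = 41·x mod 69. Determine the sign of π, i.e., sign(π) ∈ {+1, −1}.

Trace 1: π^k(1) = [1, 41, 25, 59, 4, 26, 31] for k=0..6.
The orbit structure of x ↦ 41x mod 69: 6 orbits of sizes [22, 22, 11, 11, 2, 1].
sign(π) = (−1)^{n − #cycles} = (−1)^{69−6} = (−1)^63 = -1.
Via Zolotarev, sign(π_{41}) = (41|69) = -1.

-1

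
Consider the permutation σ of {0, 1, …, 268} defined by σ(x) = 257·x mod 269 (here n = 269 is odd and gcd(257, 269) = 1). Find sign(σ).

-1

Trace 111: π^k(111) = [111, 13, 113, 258, 132, 30, 178] for k=0..6.
π_257 has 2 disjoint cycles with lengths [268, 1] on {0,…,268}.
2 cycles on 269: each ℓ→(−1)^(ℓ−1), product (−1)^267 = -1.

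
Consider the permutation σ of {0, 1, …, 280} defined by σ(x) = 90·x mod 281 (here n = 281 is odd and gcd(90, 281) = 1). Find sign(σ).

Trace 90: π^k(90) = [90, 232, 86, 153, 1] for k=0..4.
57 cycles of lengths [5, 5, 5, 5, 5, 5, 5, 5, 5, 5, 5, 5, 5, 5, 5, 5, 5, 5, 5, 5, 5, 5, 5, 5, 5, 5, 5, 5, 5, 5, 5, 5, 5, 5, 5, 5, 5, 5, 5, 5, 5, 5, 5, 5, 5, 5, 5, 5, 5, 5, 5, 5, 5, 5, 5, 5, 1].
57 cycles on 281: each ℓ→(−1)^(ℓ−1), product (−1)^224 = +1.

+1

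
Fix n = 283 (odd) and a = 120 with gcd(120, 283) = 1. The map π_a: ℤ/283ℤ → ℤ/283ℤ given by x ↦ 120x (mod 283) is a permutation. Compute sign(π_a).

Trace 141: π^k(141) = [141, 223, 158, 282, 163, 33, 281] for k=0..6.
Decompose π into cycles: lengths [94, 94, 94, 1] (4 cycles, including the fixed point 0).
4 cycles on 283: each ℓ→(−1)^(ℓ−1), product (−1)^279 = -1.
Check: (120/283) = -1 by Zolotarev.

-1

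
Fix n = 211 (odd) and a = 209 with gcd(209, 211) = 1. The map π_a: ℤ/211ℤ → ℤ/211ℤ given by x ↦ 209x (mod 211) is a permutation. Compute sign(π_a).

Orbit of 82 under x↦209x: [82, 47, 117, 188, 46, 119, 184]… (length divides ord_211(209)).
3 cycles of lengths [105, 105, 1].
n − c = 211 − 3 = 208; sign = (−1)^208 = +1.

+1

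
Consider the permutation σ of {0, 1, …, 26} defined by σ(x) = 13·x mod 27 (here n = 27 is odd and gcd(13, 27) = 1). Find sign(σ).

+1

Trace 19: π^k(19) = [19, 4, 25, 1, 13, 7, 10] for k=0..6.
Cycle type of π: 9×2 + 3×2 + 1×3; total 7 cycles.
n − c = 27 − 7 = 20; sign = (−1)^20 = +1.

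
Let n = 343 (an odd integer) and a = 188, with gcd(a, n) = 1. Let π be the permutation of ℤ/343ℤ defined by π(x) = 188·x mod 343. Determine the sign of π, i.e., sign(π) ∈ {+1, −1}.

-1

Start at x=111: 111 → 288 → 293 → 204 → 279 → 316 → 69 → … (one orbit).
Cycle type of π: 98×3 + 14×3 + 2×3 + 1; total 10 cycles.
With 10 cycles on 343 points, sign = (−1)^{343−10} = -1.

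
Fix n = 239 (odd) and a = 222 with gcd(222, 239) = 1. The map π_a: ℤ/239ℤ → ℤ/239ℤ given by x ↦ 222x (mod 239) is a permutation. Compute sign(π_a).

-1

Start at x=102: 102 → 178 → 81 → 57 → 226 → 221 → 67 → … (one orbit).
Cycle type of π: 238 + 1; total 2 cycles.
Σ(ℓ_i−1) = 239−2 = 237; sign = (−1)^237 = -1.
Via Zolotarev, sign(π_{222}) = (222|239) = -1.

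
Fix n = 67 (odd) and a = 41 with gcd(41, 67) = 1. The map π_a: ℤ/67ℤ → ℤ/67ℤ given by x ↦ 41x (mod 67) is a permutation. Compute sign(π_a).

Trace 24: π^k(24) = [24, 46, 10, 8, 60, 48, 25] for k=0..6.
The orbit structure of x ↦ 41x mod 67: 2 orbits of sizes [66, 1].
2 cycles on 67: each ℓ→(−1)^(ℓ−1), product (−1)^65 = -1.

-1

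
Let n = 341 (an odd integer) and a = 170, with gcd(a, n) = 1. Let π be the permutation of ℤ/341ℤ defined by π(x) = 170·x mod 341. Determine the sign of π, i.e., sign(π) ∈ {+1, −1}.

Orbit of 170 under x↦170x: [170, 256, 213, 64, 309, 16, 333]… (length divides ord_341(170)).
π_170 has 36 disjoint cycles with lengths [10, 10, 10, 10, 10, 10, 10, 10, 10, 10, 10, 10, 10, 10, 10, 10, 10, 10, 10, 10, 10, 10, 10, 10, 10, 10, 10, 10, 10, 10, 10, 10, 10, 5, 5, 1] on {0,…,340}.
Σ(ℓ_i−1) = 341−36 = 305; sign = (−1)^305 = -1.
Check: (170/341) = -1 by Zolotarev.

-1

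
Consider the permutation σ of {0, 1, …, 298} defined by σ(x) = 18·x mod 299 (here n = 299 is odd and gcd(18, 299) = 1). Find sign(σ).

-1

Orbit of 96 under x↦18x: [96, 233, 8, 144, 200, 12, 216]… (length divides ord_299(18)).
π_18 has 12 disjoint cycles with lengths [44, 44, 44, 44, 44, 44, 11, 11, 4, 4, 4, 1] on {0,…,298}.
299 − 12 = 287 transpositions; sign(π) = (−1)^287 = -1.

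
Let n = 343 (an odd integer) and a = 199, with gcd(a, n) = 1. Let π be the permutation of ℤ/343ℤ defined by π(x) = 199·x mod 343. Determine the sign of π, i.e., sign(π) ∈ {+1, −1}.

Trace 64: π^k(64) = [64, 45, 37, 160, 284, 264, 57] for k=0..6.
π_199 has 4 disjoint cycles with lengths [294, 42, 6, 1] on {0,…,342}.
Σ(ℓ_i−1) = 343−4 = 339; sign = (−1)^339 = -1.

-1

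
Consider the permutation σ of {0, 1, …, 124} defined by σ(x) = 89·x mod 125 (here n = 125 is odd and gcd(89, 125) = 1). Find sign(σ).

+1

Orbit of 16 under x↦89x: [16, 49, 111, 4, 106, 59, 1]… (length divides ord_125(89)).
Cycle lengths of π_89 on ℤ/125ℤ: [50, 50, 10, 10, 2, 2, 1]; 7 cycles in total.
With 7 cycles on 125 points, sign = (−1)^{125−7} = +1.
Check: (89/125) = +1 by Zolotarev.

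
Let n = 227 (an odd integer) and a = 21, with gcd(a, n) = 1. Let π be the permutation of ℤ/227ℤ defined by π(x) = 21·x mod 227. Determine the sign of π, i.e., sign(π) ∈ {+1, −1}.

+1

Start at x=78: 78 → 49 → 121 → 44 → 16 → 109 → 19 → … (one orbit).
π_21 has 3 disjoint cycles with lengths [113, 113, 1] on {0,…,226}.
3 cycles on 227: each ℓ→(−1)^(ℓ−1), product (−1)^224 = +1.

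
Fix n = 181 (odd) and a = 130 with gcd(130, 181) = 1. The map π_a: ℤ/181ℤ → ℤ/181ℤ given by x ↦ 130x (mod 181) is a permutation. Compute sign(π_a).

Orbit of 30 under x↦130x: [30, 99, 19, 117, 6, 56, 40]… (length divides ord_181(130)).
Cycle type of π: 60×3 + 1; total 4 cycles.
sign(π) = (−1)^{n − #cycles} = (−1)^{181−4} = (−1)^177 = -1.
Check: (130/181) = -1 by Zolotarev.

-1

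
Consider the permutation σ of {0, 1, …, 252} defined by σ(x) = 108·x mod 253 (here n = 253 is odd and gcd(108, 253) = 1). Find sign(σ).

Start at x=146: 146 → 82 → 1 → 108 → 26 → 25 → 170 → … (one orbit).
Cycle type of π: 55×4 + 11×2 + 5×2 + 1; total 9 cycles.
253 − 9 = 244 transpositions; sign(π) = (−1)^244 = +1.

+1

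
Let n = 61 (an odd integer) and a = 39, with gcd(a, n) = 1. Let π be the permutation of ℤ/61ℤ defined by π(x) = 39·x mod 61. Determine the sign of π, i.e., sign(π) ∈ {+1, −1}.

Start at x=22: 22 → 4 → 34 → 45 → 47 → 3 → 56 → … (one orbit).
Cycle lengths of π_39 on ℤ/61ℤ: [30, 30, 1]; 3 cycles in total.
3 cycles on 61: each ℓ→(−1)^(ℓ−1), product (−1)^58 = +1.
Check: (39/61) = +1 by Zolotarev.

+1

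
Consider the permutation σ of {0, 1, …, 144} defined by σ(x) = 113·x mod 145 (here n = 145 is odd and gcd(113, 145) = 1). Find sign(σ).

Orbit of 1 under x↦113x: [1, 113, 9, 2, 81, 18, 4]… (length divides ord_145(113)).
π_113 has 7 disjoint cycles with lengths [28, 28, 28, 28, 28, 4, 1] on {0,…,144}.
145 − 7 = 138 transpositions; sign(π) = (−1)^138 = +1.

+1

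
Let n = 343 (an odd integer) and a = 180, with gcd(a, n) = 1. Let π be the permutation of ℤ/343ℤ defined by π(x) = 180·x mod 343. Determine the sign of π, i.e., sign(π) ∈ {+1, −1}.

-1

Orbit of 160 under x↦180x: [160, 331, 241, 162, 5, 214, 104]… (length divides ord_343(180)).
Cycle lengths of π_180 on ℤ/343ℤ: [294, 42, 6, 1]; 4 cycles in total.
343 − 4 = 339 transpositions; sign(π) = (−1)^339 = -1.
Via Zolotarev, sign(π_{180}) = (180|343) = -1.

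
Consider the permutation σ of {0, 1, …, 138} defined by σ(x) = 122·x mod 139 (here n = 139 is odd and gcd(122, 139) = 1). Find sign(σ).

+1

Trace 89: π^k(89) = [89, 16, 6, 37, 66, 129, 31] for k=0..6.
Cycle lengths of π_122 on ℤ/139ℤ: [69, 69, 1]; 3 cycles in total.
n − c = 139 − 3 = 136; sign = (−1)^136 = +1.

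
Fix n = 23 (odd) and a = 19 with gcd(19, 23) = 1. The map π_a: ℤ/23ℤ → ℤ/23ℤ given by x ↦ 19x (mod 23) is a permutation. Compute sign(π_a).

-1

Orbit of 18 under x↦19x: [18, 20, 12, 21, 8, 14, 13]… (length divides ord_23(19)).
π_19 has 2 disjoint cycles with lengths [22, 1] on {0,…,22}.
n − c = 23 − 2 = 21; sign = (−1)^21 = -1.
(19|23)_J = -1 (Zolotarev's lemma cross-check).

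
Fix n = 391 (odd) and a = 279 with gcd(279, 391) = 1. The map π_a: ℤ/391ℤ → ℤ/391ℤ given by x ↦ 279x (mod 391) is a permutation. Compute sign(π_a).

Start at x=386: 386 → 169 → 231 → 325 → 354 → 234 → 380 → … (one orbit).
The orbit structure of x ↦ 279x mod 391: 6 orbits of sizes [176, 176, 16, 11, 11, 1].
With 6 cycles on 391 points, sign = (−1)^{391−6} = -1.

-1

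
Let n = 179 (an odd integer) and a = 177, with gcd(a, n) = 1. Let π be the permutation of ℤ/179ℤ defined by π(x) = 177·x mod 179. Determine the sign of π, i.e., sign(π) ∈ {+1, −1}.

Trace 13: π^k(13) = [13, 153, 52, 75, 29, 121, 116] for k=0..6.
Decompose π into cycles: lengths [89, 89, 1] (3 cycles, including the fixed point 0).
sign(π) = (−1)^{n − #cycles} = (−1)^{179−3} = (−1)^176 = +1.

+1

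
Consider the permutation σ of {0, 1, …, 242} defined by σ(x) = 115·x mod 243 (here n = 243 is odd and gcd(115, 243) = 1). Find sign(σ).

Orbit of 169 under x↦115x: [169, 238, 154, 214, 67, 172, 97]… (length divides ord_243(115)).
Cycle lengths of π_115 on ℤ/243ℤ: [81, 81, 27, 27, 9, 9, 3, 3, 1, 1, 1]; 11 cycles in total.
With 11 cycles on 243 points, sign = (−1)^{243−11} = +1.
Zolotarev: (115|243) = +1, matching the cycle-count sign.

+1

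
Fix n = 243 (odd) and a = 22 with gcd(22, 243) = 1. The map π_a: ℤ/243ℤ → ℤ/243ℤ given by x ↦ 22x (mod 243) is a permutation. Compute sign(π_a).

Trace 76: π^k(76) = [76, 214, 91, 58, 61, 127, 121] for k=0..6.
Cycle lengths of π_22 on ℤ/243ℤ: [81, 81, 27, 27, 9, 9, 3, 3, 1, 1, 1]; 11 cycles in total.
Σ(ℓ_i−1) = 243−11 = 232; sign = (−1)^232 = +1.
The Jacobi symbol (22|243) = +1 (Zolotarev) agrees.

+1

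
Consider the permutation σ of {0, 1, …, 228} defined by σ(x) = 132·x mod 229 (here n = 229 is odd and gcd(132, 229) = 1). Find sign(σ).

+1

Orbit of 153 under x↦132x: [153, 44, 83, 193, 57, 196, 224]… (length divides ord_229(132)).
The orbit structure of x ↦ 132x mod 229: 5 orbits of sizes [57, 57, 57, 57, 1].
With 5 cycles on 229 points, sign = (−1)^{229−5} = +1.
The Jacobi symbol (132|229) = +1 (Zolotarev) agrees.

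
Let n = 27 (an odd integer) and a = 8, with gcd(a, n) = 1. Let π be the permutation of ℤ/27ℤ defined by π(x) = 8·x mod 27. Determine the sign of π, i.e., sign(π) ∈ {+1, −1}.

-1

Trace 17: π^k(17) = [17, 1, 8, 10, 26, 19] for k=0..5.
Cycle type of π: 6×3 + 2×4 + 1; total 8 cycles.
With 8 cycles on 27 points, sign = (−1)^{27−8} = -1.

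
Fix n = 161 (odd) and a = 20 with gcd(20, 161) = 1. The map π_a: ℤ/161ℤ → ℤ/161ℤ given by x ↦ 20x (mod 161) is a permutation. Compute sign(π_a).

+1

Orbit of 78 under x↦20x: [78, 111, 127, 125, 85, 90, 29]… (length divides ord_161(20)).
Decompose π into cycles: lengths [22, 22, 22, 22, 22, 22, 22, 2, 2, 2, 1] (11 cycles, including the fixed point 0).
161 − 11 = 150 transpositions; sign(π) = (−1)^150 = +1.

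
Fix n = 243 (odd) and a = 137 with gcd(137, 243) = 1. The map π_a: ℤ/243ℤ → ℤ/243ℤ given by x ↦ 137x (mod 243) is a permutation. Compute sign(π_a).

-1

Start at x=122: 122 → 190 → 29 → 85 → 224 → 70 → 113 → … (one orbit).
Decompose π into cycles: lengths [162, 54, 18, 6, 2, 1] (6 cycles, including the fixed point 0).
243 − 6 = 237 transpositions; sign(π) = (−1)^237 = -1.
Zolotarev: (137|243) = -1, matching the cycle-count sign.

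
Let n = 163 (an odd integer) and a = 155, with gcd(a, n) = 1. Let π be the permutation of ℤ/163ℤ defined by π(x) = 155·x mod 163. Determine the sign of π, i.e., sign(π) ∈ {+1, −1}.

Orbit of 155 under x↦155x: [155, 64, 140, 21, 158, 40, 6]… (length divides ord_163(155)).
Decompose π into cycles: lengths [27, 27, 27, 27, 27, 27, 1] (7 cycles, including the fixed point 0).
163 − 7 = 156 transpositions; sign(π) = (−1)^156 = +1.

+1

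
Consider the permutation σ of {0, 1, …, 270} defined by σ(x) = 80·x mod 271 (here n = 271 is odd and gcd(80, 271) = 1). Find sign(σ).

Orbit of 44 under x↦80x: [44, 268, 31, 41, 28, 72, 69]… (length divides ord_271(80)).
Cycle type of π: 45×6 + 1; total 7 cycles.
n − c = 271 − 7 = 264; sign = (−1)^264 = +1.

+1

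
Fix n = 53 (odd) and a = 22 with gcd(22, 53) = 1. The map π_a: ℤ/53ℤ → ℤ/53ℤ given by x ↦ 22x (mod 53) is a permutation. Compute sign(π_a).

-1

Start at x=51: 51 → 9 → 39 → 10 → 8 → 17 → 3 → … (one orbit).
π_22 has 2 disjoint cycles with lengths [52, 1] on {0,…,52}.
53 − 2 = 51 transpositions; sign(π) = (−1)^51 = -1.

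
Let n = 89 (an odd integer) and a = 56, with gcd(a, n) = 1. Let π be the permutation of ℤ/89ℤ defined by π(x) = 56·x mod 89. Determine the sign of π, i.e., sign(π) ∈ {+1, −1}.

-1

Orbit of 13 under x↦56x: [13, 16, 6, 69, 37, 25, 65]… (length divides ord_89(56)).
Cycle type of π: 88 + 1; total 2 cycles.
2 cycles on 89: each ℓ→(−1)^(ℓ−1), product (−1)^87 = -1.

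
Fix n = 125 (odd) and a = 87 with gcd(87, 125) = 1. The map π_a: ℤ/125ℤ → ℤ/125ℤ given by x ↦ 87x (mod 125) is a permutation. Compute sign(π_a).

-1

Start at x=48: 48 → 51 → 62 → 19 → 28 → 61 → 57 → … (one orbit).
4 cycles of lengths [100, 20, 4, 1].
125 − 4 = 121 transpositions; sign(π) = (−1)^121 = -1.
Zolotarev: (87|125) = -1, matching the cycle-count sign.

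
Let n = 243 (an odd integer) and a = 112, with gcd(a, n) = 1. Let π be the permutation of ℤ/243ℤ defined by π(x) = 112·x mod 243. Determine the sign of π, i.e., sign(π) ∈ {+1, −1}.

+1

Start at x=208: 208 → 211 → 61 → 28 → 220 → 97 → 172 → … (one orbit).
11 cycles of lengths [81, 81, 27, 27, 9, 9, 3, 3, 1, 1, 1].
11 cycles on 243: each ℓ→(−1)^(ℓ−1), product (−1)^232 = +1.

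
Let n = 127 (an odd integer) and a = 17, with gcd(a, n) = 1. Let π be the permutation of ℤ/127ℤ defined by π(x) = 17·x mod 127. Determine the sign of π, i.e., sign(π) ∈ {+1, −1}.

+1

Start at x=52: 52 → 122 → 42 → 79 → 73 → 98 → 15 → … (one orbit).
3 cycles of lengths [63, 63, 1].
3 cycles on 127: each ℓ→(−1)^(ℓ−1), product (−1)^124 = +1.
(17|127)_J = +1 (Zolotarev's lemma cross-check).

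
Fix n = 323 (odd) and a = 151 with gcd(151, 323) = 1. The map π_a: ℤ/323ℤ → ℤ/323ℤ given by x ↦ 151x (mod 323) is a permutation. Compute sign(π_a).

-1

Orbit of 189 under x↦151x: [189, 115, 246, 1, 151, 191, 94]… (length divides ord_323(151)).
Cycle type of π: 8×38 + 2×9 + 1; total 48 cycles.
n − c = 323 − 48 = 275; sign = (−1)^275 = -1.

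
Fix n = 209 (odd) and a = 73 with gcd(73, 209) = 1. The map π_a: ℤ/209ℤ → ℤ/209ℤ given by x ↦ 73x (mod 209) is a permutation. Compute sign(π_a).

-1

Orbit of 43 under x↦73x: [43, 4, 83, 207, 63, 1, 73]… (length divides ord_209(73)).
Cycle lengths of π_73 on ℤ/209ℤ: [90, 90, 10, 9, 9, 1]; 6 cycles in total.
With 6 cycles on 209 points, sign = (−1)^{209−6} = -1.
The Jacobi symbol (73|209) = -1 (Zolotarev) agrees.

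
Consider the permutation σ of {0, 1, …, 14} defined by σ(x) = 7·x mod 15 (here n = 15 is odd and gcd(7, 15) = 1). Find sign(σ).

Trace 1: π^k(1) = [1, 7, 4, 13] for k=0..3.
Decompose π into cycles: lengths [4, 4, 4, 1, 1, 1] (6 cycles, including the fixed point 0).
15 − 6 = 9 transpositions; sign(π) = (−1)^9 = -1.

-1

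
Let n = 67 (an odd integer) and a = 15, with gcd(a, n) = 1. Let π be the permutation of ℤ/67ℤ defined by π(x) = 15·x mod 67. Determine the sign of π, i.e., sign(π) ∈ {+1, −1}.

Orbit of 15 under x↦15x: [15, 24, 25, 40, 64, 22, 62]… (length divides ord_67(15)).
Decompose π into cycles: lengths [11, 11, 11, 11, 11, 11, 1] (7 cycles, including the fixed point 0).
sign(π) = (−1)^{n − #cycles} = (−1)^{67−7} = (−1)^60 = +1.

+1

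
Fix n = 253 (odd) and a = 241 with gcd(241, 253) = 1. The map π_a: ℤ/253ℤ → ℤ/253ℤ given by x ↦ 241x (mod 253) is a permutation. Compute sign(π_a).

+1

Orbit of 21 under x↦241x: [21, 1, 241, 144, 43, 243, 120]… (length divides ord_253(241)).
Cycle type of π: 22×11 + 2×5 + 1; total 17 cycles.
253 − 17 = 236 transpositions; sign(π) = (−1)^236 = +1.
Zolotarev: (241|253) = +1, matching the cycle-count sign.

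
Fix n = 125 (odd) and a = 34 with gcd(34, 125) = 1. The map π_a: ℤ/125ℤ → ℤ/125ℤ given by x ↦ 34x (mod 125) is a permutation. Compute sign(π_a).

Start at x=36: 36 → 99 → 116 → 69 → 96 → 14 → 101 → … (one orbit).
Decompose π into cycles: lengths [50, 50, 10, 10, 2, 2, 1] (7 cycles, including the fixed point 0).
n − c = 125 − 7 = 118; sign = (−1)^118 = +1.

+1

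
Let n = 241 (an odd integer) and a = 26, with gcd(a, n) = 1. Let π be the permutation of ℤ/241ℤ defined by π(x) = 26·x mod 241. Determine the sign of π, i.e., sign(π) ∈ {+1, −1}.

Start at x=102: 102 → 1 → 26 → 194 → 224 → 40 → 76 → … (one orbit).
4 cycles of lengths [80, 80, 80, 1].
4 cycles on 241: each ℓ→(−1)^(ℓ−1), product (−1)^237 = -1.

-1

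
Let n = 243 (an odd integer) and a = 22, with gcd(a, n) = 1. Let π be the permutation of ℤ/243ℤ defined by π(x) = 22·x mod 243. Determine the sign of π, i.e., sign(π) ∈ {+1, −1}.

Trace 25: π^k(25) = [25, 64, 193, 115, 100, 13, 43] for k=0..6.
π_22 has 11 disjoint cycles with lengths [81, 81, 27, 27, 9, 9, 3, 3, 1, 1, 1] on {0,…,242}.
With 11 cycles on 243 points, sign = (−1)^{243−11} = +1.

+1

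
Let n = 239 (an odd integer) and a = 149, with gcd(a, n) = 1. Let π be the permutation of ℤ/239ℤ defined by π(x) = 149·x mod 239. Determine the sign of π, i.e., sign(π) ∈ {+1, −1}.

-1

Start at x=224: 224 → 155 → 151 → 33 → 137 → 98 → 23 → … (one orbit).
Cycle type of π: 238 + 1; total 2 cycles.
n − c = 239 − 2 = 237; sign = (−1)^237 = -1.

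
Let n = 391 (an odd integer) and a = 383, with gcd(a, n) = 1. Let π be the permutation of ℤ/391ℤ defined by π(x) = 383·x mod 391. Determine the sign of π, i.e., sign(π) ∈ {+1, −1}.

-1

Trace 324: π^k(324) = [324, 145, 13, 287, 50, 382, 72] for k=0..6.
Decompose π into cycles: lengths [88, 88, 88, 88, 22, 8, 8, 1] (8 cycles, including the fixed point 0).
With 8 cycles on 391 points, sign = (−1)^{391−8} = -1.
Zolotarev: (383|391) = -1, matching the cycle-count sign.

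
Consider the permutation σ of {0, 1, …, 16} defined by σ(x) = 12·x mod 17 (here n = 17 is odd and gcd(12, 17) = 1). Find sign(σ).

Orbit of 12 under x↦12x: [12, 8, 11, 13, 3, 2, 7]… (length divides ord_17(12)).
The orbit structure of x ↦ 12x mod 17: 2 orbits of sizes [16, 1].
17 − 2 = 15 transpositions; sign(π) = (−1)^15 = -1.
(12|17)_J = -1 (Zolotarev's lemma cross-check).

-1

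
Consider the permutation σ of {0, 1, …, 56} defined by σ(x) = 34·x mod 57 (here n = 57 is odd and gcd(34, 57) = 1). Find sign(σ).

Orbit of 31 under x↦34x: [31, 28, 40, 49, 13, 43, 37]… (length divides ord_57(34)).
6 cycles of lengths [18, 18, 18, 1, 1, 1].
With 6 cycles on 57 points, sign = (−1)^{57−6} = -1.
Check: (34/57) = -1 by Zolotarev.

-1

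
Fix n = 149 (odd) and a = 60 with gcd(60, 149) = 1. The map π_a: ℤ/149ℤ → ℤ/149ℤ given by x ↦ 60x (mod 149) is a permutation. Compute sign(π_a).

Trace 39: π^k(39) = [39, 105, 42, 136, 114, 135, 54] for k=0..6.
π_60 has 2 disjoint cycles with lengths [148, 1] on {0,…,148}.
149 − 2 = 147 transpositions; sign(π) = (−1)^147 = -1.

-1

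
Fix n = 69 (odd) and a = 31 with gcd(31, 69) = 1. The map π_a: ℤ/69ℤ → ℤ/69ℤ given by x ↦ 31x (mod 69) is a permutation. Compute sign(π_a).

+1

Start at x=52: 52 → 25 → 16 → 13 → 58 → 4 → 55 → … (one orbit).
The orbit structure of x ↦ 31x mod 69: 9 orbits of sizes [11, 11, 11, 11, 11, 11, 1, 1, 1].
n − c = 69 − 9 = 60; sign = (−1)^60 = +1.
The Jacobi symbol (31|69) = +1 (Zolotarev) agrees.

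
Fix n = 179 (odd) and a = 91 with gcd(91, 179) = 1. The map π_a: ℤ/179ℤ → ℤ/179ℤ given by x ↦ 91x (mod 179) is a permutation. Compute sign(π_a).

-1

Trace 55: π^k(55) = [55, 172, 79, 29, 133, 110, 165] for k=0..6.
π_91 has 2 disjoint cycles with lengths [178, 1] on {0,…,178}.
179 − 2 = 177 transpositions; sign(π) = (−1)^177 = -1.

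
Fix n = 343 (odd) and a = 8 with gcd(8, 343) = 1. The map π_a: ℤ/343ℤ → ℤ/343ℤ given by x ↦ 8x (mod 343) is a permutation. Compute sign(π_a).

Start at x=302: 302 → 15 → 120 → 274 → 134 → 43 → 1 → … (one orbit).
Cycle lengths of π_8 on ℤ/343ℤ: [49, 49, 49, 49, 49, 49, 7, 7, 7, 7, 7, 7, 1, 1, 1, 1, 1, 1, 1]; 19 cycles in total.
343 − 19 = 324 transpositions; sign(π) = (−1)^324 = +1.

+1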